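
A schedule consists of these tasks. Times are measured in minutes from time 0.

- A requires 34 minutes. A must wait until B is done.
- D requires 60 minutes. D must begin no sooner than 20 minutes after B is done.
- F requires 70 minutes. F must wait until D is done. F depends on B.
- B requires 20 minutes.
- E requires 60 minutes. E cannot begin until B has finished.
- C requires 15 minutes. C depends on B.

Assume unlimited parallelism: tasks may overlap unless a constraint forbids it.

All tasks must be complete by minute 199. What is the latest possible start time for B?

A must finish by minute 199; it takes 34 minutes, so it must start by 199 − 34 = minute 165.
To finish by minute 199, C (duration 15) must start no later than minute 184.
F has no dependents, so it just needs to finish by minute 199. Starting by 199 − 70 = minute 129 achieves that.
D must finish before F (must start by minute 129). With a 60-minute duration, D must start by 129 − 60 = minute 69.
Nothing follows E; the deadline of minute 199 is its only limit. It must start by 199 − 60 = minute 139.
For B: A (must start by minute 165); C (must start by minute 184); D (must start by minute 69, minus 20-minute gap → minute 49); E (must start by minute 139); F (must start by minute 129). The most restrictive is minute 49; with a 20-minute duration, B must start by minute 29.

29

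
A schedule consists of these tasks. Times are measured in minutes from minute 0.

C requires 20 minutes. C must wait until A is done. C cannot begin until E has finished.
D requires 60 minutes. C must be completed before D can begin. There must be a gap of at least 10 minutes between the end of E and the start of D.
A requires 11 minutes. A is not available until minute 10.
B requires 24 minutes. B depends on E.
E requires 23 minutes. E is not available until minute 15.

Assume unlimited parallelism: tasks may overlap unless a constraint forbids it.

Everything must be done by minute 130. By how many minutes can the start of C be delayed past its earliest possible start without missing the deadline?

12

After its own release at minute 15, E can start at minute 15 and finishes at minute 38.
After its own release at minute 10, A can start at minute 10 and finishes at minute 21.
For C: A (finishes minute 21); E (finishes minute 38). Taking the maximum gives a start of minute 38, and it finishes at 38 + 20 = minute 58.

Working backward from the deadline:
D has no dependents, so it just needs to finish by minute 130. Starting by 130 − 60 = minute 70 achieves that.
Since D (must start by minute 70) depends on it, C must finish by minute 70. Backing off its 20-minute duration gives a latest start of minute 50.
So C can start as early as minute 38 and as late as minute 50, giving 50 − 38 = 12 minutes of slack.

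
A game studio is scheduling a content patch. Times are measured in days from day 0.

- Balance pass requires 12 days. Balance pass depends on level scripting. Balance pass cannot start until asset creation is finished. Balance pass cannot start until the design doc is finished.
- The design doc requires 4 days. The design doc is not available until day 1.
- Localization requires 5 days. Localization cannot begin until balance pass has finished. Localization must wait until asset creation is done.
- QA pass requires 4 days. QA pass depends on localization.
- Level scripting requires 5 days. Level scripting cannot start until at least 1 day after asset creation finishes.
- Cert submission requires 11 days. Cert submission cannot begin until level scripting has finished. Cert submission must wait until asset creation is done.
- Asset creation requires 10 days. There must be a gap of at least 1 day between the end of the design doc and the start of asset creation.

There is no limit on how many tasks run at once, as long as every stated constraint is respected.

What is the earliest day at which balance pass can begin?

22

The design doc waits on its own release at day 1, so it starts at day 1 and finishes at 1 + 4 = day 5.
Asset creation cannot begin until the design doc (finishes day 5, plus 1-day gap → day 6). It runs from day 6 to 6 + 10 = day 16.
Level scripting waits on asset creation (finishes day 16, plus 1-day gap → day 17), so it starts at day 17 and finishes at 17 + 5 = day 22.
Balance pass waits on level scripting (finishes day 22); asset creation (finishes day 16); the design doc (finishes day 5). The latest of these is day 22, which is the earliest balance pass can start.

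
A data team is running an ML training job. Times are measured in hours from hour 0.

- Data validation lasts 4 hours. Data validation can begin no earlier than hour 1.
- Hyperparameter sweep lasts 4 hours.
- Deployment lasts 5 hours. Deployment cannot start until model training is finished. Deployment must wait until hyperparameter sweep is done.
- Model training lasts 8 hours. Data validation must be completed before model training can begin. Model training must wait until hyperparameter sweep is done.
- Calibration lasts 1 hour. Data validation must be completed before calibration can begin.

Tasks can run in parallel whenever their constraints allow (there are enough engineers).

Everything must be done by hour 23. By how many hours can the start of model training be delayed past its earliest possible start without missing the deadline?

5

Hyperparameter sweep has no prerequisites, so it starts at hour 0 and finishes at hour 4.
Data validation waits on its own release at hour 1, so it starts at hour 1 and finishes at 1 + 4 = hour 5.
For model training: data validation (finishes hour 5); hyperparameter sweep (finishes hour 4). Taking the maximum gives a start of hour 5, and it finishes at 5 + 8 = hour 13.

Working backward from the deadline:
Deployment must finish by hour 23; it takes 5 hours, so it must start by 23 − 5 = hour 18.
Model training has to be done before deployment (must start by hour 18). That means finishing by hour 18, i.e. starting by 18 − 8 = hour 10.
So model training can start as early as hour 5 and as late as hour 10, giving 10 − 5 = 5 hours of slack.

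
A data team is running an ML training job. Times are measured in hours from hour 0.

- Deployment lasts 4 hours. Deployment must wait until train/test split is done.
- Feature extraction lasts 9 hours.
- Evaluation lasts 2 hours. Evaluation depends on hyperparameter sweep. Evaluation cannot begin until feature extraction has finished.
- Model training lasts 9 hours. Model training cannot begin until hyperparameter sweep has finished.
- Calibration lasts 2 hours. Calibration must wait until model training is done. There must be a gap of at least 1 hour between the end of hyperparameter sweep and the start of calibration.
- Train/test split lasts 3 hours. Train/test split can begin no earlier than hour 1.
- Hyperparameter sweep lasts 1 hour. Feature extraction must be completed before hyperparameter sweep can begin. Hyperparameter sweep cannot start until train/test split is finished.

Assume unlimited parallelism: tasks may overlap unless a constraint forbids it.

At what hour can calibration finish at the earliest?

After its own release at hour 1, train/test split can start at hour 1 and finishes at hour 4.
Feature extraction can start immediately at hour 0; it finishes at hour 9.
Hyperparameter sweep cannot start until feature extraction (finishes hour 9); train/test split (finishes hour 4). The controlling bound is hour 9, so hyperparameter sweep finishes at 9 + 1 = hour 10.
Model training waits on hyperparameter sweep (finishes hour 10), so it starts at hour 10 and finishes at 10 + 9 = hour 19.
Calibration has to wait for model training (finishes hour 19); hyperparameter sweep (finishes hour 10, plus 1-hour gap → hour 11). The latest of these is hour 19, so calibration runs hour 19 to 19 + 2 = hour 21.

21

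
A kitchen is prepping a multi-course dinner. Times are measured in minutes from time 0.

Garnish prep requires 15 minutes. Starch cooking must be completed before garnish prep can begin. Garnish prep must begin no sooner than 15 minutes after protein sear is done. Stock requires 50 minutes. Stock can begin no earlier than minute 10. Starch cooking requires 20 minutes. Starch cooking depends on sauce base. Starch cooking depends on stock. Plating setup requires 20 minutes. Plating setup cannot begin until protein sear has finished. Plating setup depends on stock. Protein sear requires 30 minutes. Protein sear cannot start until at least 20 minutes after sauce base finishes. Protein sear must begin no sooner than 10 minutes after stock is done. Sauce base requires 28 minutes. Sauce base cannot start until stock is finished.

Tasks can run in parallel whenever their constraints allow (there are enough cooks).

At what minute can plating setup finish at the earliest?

After its own release at minute 10, stock can start at minute 10 and finishes at minute 60.
Sauce base waits on stock (finishes minute 60), so it starts at minute 60 and finishes at 60 + 28 = minute 88.
Protein sear has to wait for sauce base (finishes minute 88, plus 20-minute gap → minute 108); stock (finishes minute 60, plus 10-minute gap → minute 70). The latest of these is minute 108, so protein sear runs minute 108 to 108 + 30 = minute 138.
Plating setup needs all of protein sear (finishes minute 138); stock (finishes minute 60). That puts its earliest start at minute 138; it finishes at 138 + 20 = minute 158.

158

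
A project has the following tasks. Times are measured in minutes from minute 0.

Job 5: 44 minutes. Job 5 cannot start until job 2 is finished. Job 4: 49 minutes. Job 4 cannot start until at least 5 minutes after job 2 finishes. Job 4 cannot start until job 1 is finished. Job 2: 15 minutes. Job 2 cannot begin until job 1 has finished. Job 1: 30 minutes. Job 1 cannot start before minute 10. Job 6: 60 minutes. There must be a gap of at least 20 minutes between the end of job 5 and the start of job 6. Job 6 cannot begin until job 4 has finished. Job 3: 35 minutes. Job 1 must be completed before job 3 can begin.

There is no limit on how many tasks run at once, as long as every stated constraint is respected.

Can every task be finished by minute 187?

Yes

After its own release at minute 10, job 1 can start at minute 10 and finishes at minute 40.
After job 1 (finishes minute 40), job 3 can start at minute 40 and finishes at minute 75.
Job 2 waits on job 1 (finishes minute 40), so it starts at minute 40 and finishes at 40 + 15 = minute 55.
Job 5 cannot begin until job 2 (finishes minute 55). It runs from minute 55 to 55 + 44 = minute 99.
Job 4 needs all of job 2 (finishes minute 55, plus 5-minute gap → minute 60); job 1 (finishes minute 40). That puts its earliest start at minute 60; it finishes at 60 + 49 = minute 109.
Job 6 needs all of job 5 (finishes minute 99, plus 20-minute gap → minute 119); job 4 (finishes minute 109). That puts its earliest start at minute 119; it finishes at 119 + 60 = minute 179.
Every task is finished by minute 179, which is no later than the deadline of 187, so the schedule is feasible.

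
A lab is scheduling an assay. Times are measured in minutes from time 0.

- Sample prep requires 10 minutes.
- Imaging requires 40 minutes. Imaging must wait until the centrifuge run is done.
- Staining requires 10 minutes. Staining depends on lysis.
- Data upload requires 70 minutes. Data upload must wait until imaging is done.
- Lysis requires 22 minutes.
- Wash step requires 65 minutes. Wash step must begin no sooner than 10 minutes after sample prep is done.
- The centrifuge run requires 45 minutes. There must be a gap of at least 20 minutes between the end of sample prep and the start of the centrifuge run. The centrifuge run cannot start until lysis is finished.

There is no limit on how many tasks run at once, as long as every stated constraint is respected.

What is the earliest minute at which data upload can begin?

115

Lysis has no prerequisites, so it starts at minute 0 and finishes at minute 22.
Nothing blocks sample prep, so it runs from minute 0 to minute 10.
For the centrifuge run: sample prep (finishes minute 10, plus 20-minute gap → minute 30); lysis (finishes minute 22). Taking the maximum gives a start of minute 30, and it finishes at 30 + 45 = minute 75.
Imaging cannot begin until the centrifuge run (finishes minute 75). It runs from minute 75 to 75 + 40 = minute 115.
Data upload waits on imaging (finishes minute 115), so the earliest it can start is minute 115.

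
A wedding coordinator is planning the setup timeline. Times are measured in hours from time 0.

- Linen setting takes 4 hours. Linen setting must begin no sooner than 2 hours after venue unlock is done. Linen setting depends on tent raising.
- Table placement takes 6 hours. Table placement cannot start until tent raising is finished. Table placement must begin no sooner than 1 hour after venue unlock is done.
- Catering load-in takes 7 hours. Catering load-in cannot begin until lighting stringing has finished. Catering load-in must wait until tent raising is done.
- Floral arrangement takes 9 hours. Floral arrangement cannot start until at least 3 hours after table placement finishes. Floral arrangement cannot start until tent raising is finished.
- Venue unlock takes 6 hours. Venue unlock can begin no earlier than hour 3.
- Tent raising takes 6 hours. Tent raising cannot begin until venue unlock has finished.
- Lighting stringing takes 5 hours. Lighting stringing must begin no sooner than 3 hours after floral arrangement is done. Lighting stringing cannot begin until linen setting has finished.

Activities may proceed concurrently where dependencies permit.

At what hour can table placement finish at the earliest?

Venue unlock cannot begin until its own release at hour 3. It runs from hour 3 to 3 + 6 = hour 9.
Tent raising cannot begin until venue unlock (finishes hour 9). It runs from hour 9 to 9 + 6 = hour 15.
Table placement cannot start until tent raising (finishes hour 15); venue unlock (finishes hour 9, plus 1-hour gap → hour 10). The controlling bound is hour 15, so table placement finishes at 15 + 6 = hour 21.

21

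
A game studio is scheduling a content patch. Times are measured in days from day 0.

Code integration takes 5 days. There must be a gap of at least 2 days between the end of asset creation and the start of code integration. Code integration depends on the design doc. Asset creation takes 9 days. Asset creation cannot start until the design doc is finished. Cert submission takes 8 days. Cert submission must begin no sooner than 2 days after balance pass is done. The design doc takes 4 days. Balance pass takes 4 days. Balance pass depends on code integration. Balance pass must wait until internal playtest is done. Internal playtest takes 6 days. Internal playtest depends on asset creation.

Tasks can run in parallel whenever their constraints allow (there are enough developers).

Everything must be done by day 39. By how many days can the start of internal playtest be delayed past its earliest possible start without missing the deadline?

6

The design doc has no prerequisites, so it starts at day 0 and finishes at day 4.
After the design doc (finishes day 4), asset creation can start at day 4 and finishes at day 13.
Internal playtest cannot begin until asset creation (finishes day 13). It runs from day 13 to 13 + 6 = day 19.

Working backward from the deadline:
To finish by day 39, cert submission (duration 8) must start no later than day 31.
Balance pass feeds into cert submission (must start by day 31, minus 2-day gap → day 29); so balance pass must finish by day 29 and therefore start by day 25.
Since balance pass (must start by day 25) depends on it, internal playtest must finish by day 25. Backing off its 6-day duration gives a latest start of day 19.
So internal playtest can start as early as day 13 and as late as day 19, giving 19 − 13 = 6 days of slack.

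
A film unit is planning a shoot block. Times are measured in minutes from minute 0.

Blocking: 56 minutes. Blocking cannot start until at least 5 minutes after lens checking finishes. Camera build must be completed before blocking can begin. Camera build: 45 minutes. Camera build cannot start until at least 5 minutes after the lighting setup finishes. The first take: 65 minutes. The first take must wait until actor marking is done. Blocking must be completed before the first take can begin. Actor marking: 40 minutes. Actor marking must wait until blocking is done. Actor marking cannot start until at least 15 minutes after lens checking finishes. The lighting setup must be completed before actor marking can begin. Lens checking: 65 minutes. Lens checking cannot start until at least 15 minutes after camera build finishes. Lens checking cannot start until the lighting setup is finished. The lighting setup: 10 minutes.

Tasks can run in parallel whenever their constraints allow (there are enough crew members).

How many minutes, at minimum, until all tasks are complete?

306

The lighting setup has no prerequisites, so it starts at minute 0 and finishes at minute 10.
Camera build waits on the lighting setup (finishes minute 10, plus 5-minute gap → minute 15), so it starts at minute 15 and finishes at 15 + 45 = minute 60.
Lens checking has to wait for camera build (finishes minute 60, plus 15-minute gap → minute 75); the lighting setup (finishes minute 10). The latest of these is minute 75, so lens checking runs minute 75 to 75 + 65 = minute 140.
Blocking has to wait for lens checking (finishes minute 140, plus 5-minute gap → minute 145); camera build (finishes minute 60). The latest of these is minute 145, so blocking runs minute 145 to 145 + 56 = minute 201.
Actor marking cannot start until blocking (finishes minute 201); lens checking (finishes minute 140, plus 15-minute gap → minute 155); the lighting setup (finishes minute 10). The controlling bound is minute 201, so actor marking finishes at 201 + 40 = minute 241.
For the first take: actor marking (finishes minute 241); blocking (finishes minute 201). Taking the maximum gives a start of minute 241, and it finishes at 241 + 65 = minute 306.
All tasks are finished once the last one completes. Finish times: The lighting setup at 10, Camera build at 60, Lens checking at 140, Blocking at 201, Actor marking at 241, The first take at 306. The latest is minute 306.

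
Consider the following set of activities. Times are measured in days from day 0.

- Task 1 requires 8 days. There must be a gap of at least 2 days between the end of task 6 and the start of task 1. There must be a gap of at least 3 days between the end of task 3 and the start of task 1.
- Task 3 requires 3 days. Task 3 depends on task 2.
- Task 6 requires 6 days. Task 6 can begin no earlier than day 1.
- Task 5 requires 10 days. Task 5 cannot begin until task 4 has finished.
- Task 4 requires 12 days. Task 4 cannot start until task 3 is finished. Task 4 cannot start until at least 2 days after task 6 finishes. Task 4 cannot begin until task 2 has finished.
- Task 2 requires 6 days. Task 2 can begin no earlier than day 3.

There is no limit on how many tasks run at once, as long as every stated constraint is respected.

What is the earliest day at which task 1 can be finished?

23

Task 6 cannot begin until its own release at day 1. It runs from day 1 to 1 + 6 = day 7.
After its own release at day 3, task 2 can start at day 3 and finishes at day 9.
Task 3 waits on task 2 (finishes day 9), so it starts at day 9 and finishes at 9 + 3 = day 12.
Task 1 cannot start until task 6 (finishes day 7, plus 2-day gap → day 9); task 3 (finishes day 12, plus 3-day gap → day 15). The controlling bound is day 15, so task 1 finishes at 15 + 8 = day 23.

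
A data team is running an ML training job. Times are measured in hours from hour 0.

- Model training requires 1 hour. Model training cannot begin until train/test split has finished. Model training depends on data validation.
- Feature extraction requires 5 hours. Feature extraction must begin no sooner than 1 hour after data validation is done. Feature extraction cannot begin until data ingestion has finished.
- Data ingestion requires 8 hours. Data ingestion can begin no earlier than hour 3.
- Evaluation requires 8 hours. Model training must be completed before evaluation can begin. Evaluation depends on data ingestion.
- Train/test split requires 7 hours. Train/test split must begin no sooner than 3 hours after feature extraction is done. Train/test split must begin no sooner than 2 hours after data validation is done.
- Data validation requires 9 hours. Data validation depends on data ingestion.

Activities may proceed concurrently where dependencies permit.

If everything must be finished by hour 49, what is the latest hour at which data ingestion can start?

Evaluation must finish by hour 49; it takes 8 hours, so it must start by 49 − 8 = hour 41.
Model training has to be done before evaluation (must start by hour 41). That means finishing by hour 41, i.e. starting by 41 − 1 = hour 40.
Train/test split feeds into model training (must start by hour 40); so train/test split must finish by hour 40 and therefore start by hour 33.
Feature extraction must finish before train/test split (must start by hour 33, minus 3-hour gap → hour 30). With a 5-hour duration, feature extraction must start by 30 − 5 = hour 25.
For data validation: feature extraction (must start by hour 25, minus 1-hour gap → hour 24); train/test split (must start by hour 33, minus 2-hour gap → hour 31); model training (must start by hour 40). The most restrictive is hour 24; with a 9-hour duration, data validation must start by hour 15.
Data ingestion feeds data validation (must start by hour 15); feature extraction (must start by hour 25); evaluation (must start by hour 41). Taking the minimum, data ingestion must finish by hour 15 and start by 15 − 8 = hour 7.

7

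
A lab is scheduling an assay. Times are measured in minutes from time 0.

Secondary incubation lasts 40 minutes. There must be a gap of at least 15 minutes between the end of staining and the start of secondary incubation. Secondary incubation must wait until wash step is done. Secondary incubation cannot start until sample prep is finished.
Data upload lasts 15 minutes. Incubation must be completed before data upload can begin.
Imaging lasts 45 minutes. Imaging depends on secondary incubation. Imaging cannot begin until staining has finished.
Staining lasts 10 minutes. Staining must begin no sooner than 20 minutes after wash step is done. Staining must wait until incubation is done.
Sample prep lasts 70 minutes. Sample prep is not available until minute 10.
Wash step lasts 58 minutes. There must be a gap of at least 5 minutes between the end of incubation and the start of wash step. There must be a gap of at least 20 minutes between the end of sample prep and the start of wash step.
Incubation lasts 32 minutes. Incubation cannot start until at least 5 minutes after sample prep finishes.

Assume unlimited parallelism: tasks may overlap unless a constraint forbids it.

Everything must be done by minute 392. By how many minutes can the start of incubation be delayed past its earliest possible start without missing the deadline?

82

Sample prep cannot begin until its own release at minute 10. It runs from minute 10 to 10 + 70 = minute 80.
After sample prep (finishes minute 80, plus 5-minute gap → minute 85), incubation can start at minute 85 and finishes at minute 117.

Working backward from the deadline:
Imaging has no dependents, so it just needs to finish by minute 392. Starting by 392 − 45 = minute 347 achieves that.
Secondary incubation feeds into imaging (must start by minute 347); so secondary incubation must finish by minute 347 and therefore start by minute 307.
Staining must finish in time for secondary incubation (must start by minute 307, minus 15-minute gap → minute 292); imaging (must start by minute 347). The tightest is minute 292, so staining must start by 292 − 10 = minute 282.
Wash step feeds staining (must start by minute 282, minus 20-minute gap → minute 262); secondary incubation (must start by minute 307). Taking the minimum, wash step must finish by minute 262 and start by 262 − 58 = minute 204.
Nothing follows data upload; the deadline of minute 392 is its only limit. It must start by 392 − 15 = minute 377.
For incubation: wash step (must start by minute 204, minus 5-minute gap → minute 199); staining (must start by minute 282); data upload (must start by minute 377). The most restrictive is minute 199; with a 32-minute duration, incubation must start by minute 167.
So incubation can start as early as minute 85 and as late as minute 167, giving 167 − 85 = 82 minutes of slack.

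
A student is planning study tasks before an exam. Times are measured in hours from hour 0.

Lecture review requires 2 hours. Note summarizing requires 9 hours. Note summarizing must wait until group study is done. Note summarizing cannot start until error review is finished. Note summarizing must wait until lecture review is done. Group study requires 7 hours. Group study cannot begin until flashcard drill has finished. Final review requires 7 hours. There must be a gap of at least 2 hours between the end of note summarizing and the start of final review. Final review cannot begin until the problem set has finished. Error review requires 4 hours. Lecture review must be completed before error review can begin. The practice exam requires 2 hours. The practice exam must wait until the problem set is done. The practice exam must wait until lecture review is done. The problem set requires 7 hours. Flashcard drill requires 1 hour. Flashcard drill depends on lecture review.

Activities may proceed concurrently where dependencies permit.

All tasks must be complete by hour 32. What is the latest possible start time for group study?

7

To finish by hour 32, final review (duration 7) must start no later than hour 25.
Note summarizing has to be done before final review (must start by hour 25, minus 2-hour gap → hour 23). That means finishing by hour 23, i.e. starting by 23 − 9 = hour 14.
Group study feeds into note summarizing (must start by hour 14); so group study must finish by hour 14 and therefore start by hour 7.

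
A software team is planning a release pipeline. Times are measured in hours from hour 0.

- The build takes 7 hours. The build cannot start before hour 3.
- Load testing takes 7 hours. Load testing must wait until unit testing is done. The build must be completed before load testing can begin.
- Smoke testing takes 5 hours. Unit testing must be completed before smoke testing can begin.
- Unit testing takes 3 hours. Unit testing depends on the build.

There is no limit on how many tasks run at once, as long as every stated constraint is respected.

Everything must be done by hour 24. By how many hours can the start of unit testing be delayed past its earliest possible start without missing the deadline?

4

The build waits on its own release at hour 3, so it starts at hour 3 and finishes at 3 + 7 = hour 10.
Unit testing cannot begin until the build (finishes hour 10). It runs from hour 10 to 10 + 3 = hour 13.

Working backward from the deadline:
Smoke testing must finish by hour 24; it takes 5 hours, so it must start by 24 − 5 = hour 19.
Load testing has no dependents, so it just needs to finish by hour 24. Starting by 24 − 7 = hour 17 achieves that.
For unit testing: smoke testing (must start by hour 19); load testing (must start by hour 17). The most restrictive is hour 17; with a 3-hour duration, unit testing must start by hour 14.
So unit testing can start as early as hour 10 and as late as hour 14, giving 14 − 10 = 4 hours of slack.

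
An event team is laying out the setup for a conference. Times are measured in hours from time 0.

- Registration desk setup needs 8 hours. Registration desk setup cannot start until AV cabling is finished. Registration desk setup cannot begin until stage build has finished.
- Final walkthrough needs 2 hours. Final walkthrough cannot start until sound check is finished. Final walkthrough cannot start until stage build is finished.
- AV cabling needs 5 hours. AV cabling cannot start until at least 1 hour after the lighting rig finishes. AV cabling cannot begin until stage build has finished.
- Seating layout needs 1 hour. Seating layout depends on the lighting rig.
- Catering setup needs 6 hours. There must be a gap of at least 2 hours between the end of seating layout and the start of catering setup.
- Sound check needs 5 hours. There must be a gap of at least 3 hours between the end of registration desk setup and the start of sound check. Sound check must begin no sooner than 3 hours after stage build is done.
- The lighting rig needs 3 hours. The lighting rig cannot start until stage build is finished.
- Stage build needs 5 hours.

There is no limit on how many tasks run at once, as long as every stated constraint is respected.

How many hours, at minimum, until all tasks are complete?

Stage build has no prerequisites, so it starts at hour 0 and finishes at hour 5.
The lighting rig waits on stage build (finishes hour 5), so it starts at hour 5 and finishes at 5 + 3 = hour 8.
Seating layout cannot begin until the lighting rig (finishes hour 8). It runs from hour 8 to 8 + 1 = hour 9.
Catering setup waits on seating layout (finishes hour 9, plus 2-hour gap → hour 11), so it starts at hour 11 and finishes at 11 + 6 = hour 17.
AV cabling cannot start until the lighting rig (finishes hour 8, plus 1-hour gap → hour 9); stage build (finishes hour 5). The controlling bound is hour 9, so AV cabling finishes at 9 + 5 = hour 14.
Registration desk setup cannot start until AV cabling (finishes hour 14); stage build (finishes hour 5). The controlling bound is hour 14, so registration desk setup finishes at 14 + 8 = hour 22.
Sound check cannot start until registration desk setup (finishes hour 22, plus 3-hour gap → hour 25); stage build (finishes hour 5, plus 3-hour gap → hour 8). The controlling bound is hour 25, so sound check finishes at 25 + 5 = hour 30.
Final walkthrough has to wait for sound check (finishes hour 30); stage build (finishes hour 5). The latest of these is hour 30, so final walkthrough runs hour 30 to 30 + 2 = hour 32.
All tasks are finished once the last one completes. Finish times: Stage build at 5, The lighting rig at 8, AV cabling at 14, Seating layout at 9, Registration desk setup at 22, Catering setup at 17, Sound check at 30, Final walkthrough at 32. The latest is hour 32.

32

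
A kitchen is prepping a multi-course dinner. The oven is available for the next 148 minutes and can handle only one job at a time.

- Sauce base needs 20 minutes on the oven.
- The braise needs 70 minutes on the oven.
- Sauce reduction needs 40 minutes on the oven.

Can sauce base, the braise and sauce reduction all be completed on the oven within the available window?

Yes

Running back to back, the jobs need 20 + 70 + 40 = 130 minutes on the oven.
Since 130 ≤ 148, they fit within the window.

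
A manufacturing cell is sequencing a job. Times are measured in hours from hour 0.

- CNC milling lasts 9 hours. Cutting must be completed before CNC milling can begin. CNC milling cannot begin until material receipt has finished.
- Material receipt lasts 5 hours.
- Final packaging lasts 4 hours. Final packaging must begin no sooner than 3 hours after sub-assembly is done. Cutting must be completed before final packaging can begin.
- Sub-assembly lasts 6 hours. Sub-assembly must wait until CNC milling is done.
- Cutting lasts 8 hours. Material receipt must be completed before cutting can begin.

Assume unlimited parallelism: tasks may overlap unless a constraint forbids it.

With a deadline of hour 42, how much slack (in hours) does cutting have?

7

Nothing blocks material receipt, so it runs from hour 0 to hour 5.
Cutting cannot begin until material receipt (finishes hour 5). It runs from hour 5 to 5 + 8 = hour 13.

Working backward from the deadline:
To finish by hour 42, final packaging (duration 4) must start no later than hour 38.
Sub-assembly has to be done before final packaging (must start by hour 38, minus 3-hour gap → hour 35). That means finishing by hour 35, i.e. starting by 35 − 6 = hour 29.
CNC milling has to be done before sub-assembly (must start by hour 29). That means finishing by hour 29, i.e. starting by 29 − 9 = hour 20.
For cutting: CNC milling (must start by hour 20); final packaging (must start by hour 38). The most restrictive is hour 20; with an 8-hour duration, cutting must start by hour 12.
So cutting can start as early as hour 5 and as late as hour 12, giving 12 − 5 = 7 hours of slack.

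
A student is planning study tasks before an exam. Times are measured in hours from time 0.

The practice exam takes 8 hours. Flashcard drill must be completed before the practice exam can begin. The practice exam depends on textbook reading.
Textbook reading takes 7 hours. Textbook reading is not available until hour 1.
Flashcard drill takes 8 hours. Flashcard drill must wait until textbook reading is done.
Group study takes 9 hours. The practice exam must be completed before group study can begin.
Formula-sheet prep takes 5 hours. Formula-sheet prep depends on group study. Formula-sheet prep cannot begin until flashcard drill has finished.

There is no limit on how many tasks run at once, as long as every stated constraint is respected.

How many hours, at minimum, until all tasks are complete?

38

After its own release at hour 1, textbook reading can start at hour 1 and finishes at hour 8.
Flashcard drill waits on textbook reading (finishes hour 8), so it starts at hour 8 and finishes at 8 + 8 = hour 16.
The practice exam needs all of flashcard drill (finishes hour 16); textbook reading (finishes hour 8). That puts its earliest start at hour 16; it finishes at 16 + 8 = hour 24.
Group study cannot begin until the practice exam (finishes hour 24). It runs from hour 24 to 24 + 9 = hour 33.
Formula-sheet prep needs all of group study (finishes hour 33); flashcard drill (finishes hour 16). That puts its earliest start at hour 33; it finishes at 33 + 5 = hour 38.
All tasks are finished once the last one completes. Finish times: Textbook reading at 8, Flashcard drill at 16, The practice exam at 24, Group study at 33, Formula-sheet prep at 38. The latest is hour 38.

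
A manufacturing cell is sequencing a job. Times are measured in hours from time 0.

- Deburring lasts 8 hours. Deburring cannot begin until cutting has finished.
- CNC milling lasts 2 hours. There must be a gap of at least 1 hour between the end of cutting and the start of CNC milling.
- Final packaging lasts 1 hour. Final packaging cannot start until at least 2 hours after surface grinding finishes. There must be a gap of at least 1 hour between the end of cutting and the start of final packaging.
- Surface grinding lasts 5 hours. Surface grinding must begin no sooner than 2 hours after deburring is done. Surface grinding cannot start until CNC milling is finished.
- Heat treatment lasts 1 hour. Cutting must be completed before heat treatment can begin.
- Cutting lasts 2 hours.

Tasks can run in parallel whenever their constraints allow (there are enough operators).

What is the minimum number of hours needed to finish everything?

20

Cutting can start immediately at hour 0; it finishes at hour 2.
Heat treatment waits on cutting (finishes hour 2), so it starts at hour 2 and finishes at 2 + 1 = hour 3.
CNC milling waits on cutting (finishes hour 2, plus 1-hour gap → hour 3), so it starts at hour 3 and finishes at 3 + 2 = hour 5.
Deburring waits on cutting (finishes hour 2), so it starts at hour 2 and finishes at 2 + 8 = hour 10.
Surface grinding has to wait for deburring (finishes hour 10, plus 2-hour gap → hour 12); CNC milling (finishes hour 5). The latest of these is hour 12, so surface grinding runs hour 12 to 12 + 5 = hour 17.
Final packaging needs all of surface grinding (finishes hour 17, plus 2-hour gap → hour 19); cutting (finishes hour 2, plus 1-hour gap → hour 3). That puts its earliest start at hour 19; it finishes at 19 + 1 = hour 20.
All tasks are finished once the last one completes. Finish times: Cutting at 2, Deburring at 10, CNC milling at 5, Heat treatment at 3, Surface grinding at 17, Final packaging at 20. The latest is hour 20.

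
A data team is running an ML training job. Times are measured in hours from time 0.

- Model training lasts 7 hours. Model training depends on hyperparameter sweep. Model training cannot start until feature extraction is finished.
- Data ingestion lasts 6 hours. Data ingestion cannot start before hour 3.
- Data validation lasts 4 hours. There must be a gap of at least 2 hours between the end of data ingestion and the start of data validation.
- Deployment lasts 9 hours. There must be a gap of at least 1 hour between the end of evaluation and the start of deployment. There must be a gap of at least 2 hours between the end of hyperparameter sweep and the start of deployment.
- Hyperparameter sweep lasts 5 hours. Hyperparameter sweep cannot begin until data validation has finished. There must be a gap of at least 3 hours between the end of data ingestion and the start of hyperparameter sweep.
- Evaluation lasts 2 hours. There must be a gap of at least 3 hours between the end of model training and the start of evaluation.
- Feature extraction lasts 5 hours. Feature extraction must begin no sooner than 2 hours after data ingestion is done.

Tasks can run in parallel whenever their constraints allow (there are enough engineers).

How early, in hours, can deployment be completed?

Data ingestion waits on its own release at hour 3, so it starts at hour 3 and finishes at 3 + 6 = hour 9.
Feature extraction waits on data ingestion (finishes hour 9, plus 2-hour gap → hour 11), so it starts at hour 11 and finishes at 11 + 5 = hour 16.
Data validation waits on data ingestion (finishes hour 9, plus 2-hour gap → hour 11), so it starts at hour 11 and finishes at 11 + 4 = hour 15.
Hyperparameter sweep needs all of data validation (finishes hour 15); data ingestion (finishes hour 9, plus 3-hour gap → hour 12). That puts its earliest start at hour 15; it finishes at 15 + 5 = hour 20.
Model training needs all of hyperparameter sweep (finishes hour 20); feature extraction (finishes hour 16). That puts its earliest start at hour 20; it finishes at 20 + 7 = hour 27.
After model training (finishes hour 27, plus 3-hour gap → hour 30), evaluation can start at hour 30 and finishes at hour 32.
Deployment cannot start until evaluation (finishes hour 32, plus 1-hour gap → hour 33); hyperparameter sweep (finishes hour 20, plus 2-hour gap → hour 22). The controlling bound is hour 33, so deployment finishes at 33 + 9 = hour 42.

42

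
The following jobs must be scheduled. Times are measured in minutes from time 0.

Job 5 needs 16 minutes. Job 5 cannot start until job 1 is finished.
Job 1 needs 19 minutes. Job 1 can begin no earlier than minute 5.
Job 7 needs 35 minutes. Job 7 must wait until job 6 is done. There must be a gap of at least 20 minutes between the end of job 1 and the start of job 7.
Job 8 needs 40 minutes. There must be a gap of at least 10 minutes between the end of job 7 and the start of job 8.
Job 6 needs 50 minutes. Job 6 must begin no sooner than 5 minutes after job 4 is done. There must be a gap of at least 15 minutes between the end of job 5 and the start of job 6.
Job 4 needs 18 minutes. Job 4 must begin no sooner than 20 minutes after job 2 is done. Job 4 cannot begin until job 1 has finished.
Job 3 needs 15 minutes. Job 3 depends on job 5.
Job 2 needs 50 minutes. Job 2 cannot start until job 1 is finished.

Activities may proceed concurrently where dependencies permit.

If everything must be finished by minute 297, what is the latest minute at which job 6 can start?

To finish by minute 297, job 8 (duration 40) must start no later than minute 257.
Job 7 feeds into job 8 (must start by minute 257, minus 10-minute gap → minute 247); so job 7 must finish by minute 247 and therefore start by minute 212.
Job 6 must finish before job 7 (must start by minute 212). With a 50-minute duration, job 6 must start by 212 − 50 = minute 162.

162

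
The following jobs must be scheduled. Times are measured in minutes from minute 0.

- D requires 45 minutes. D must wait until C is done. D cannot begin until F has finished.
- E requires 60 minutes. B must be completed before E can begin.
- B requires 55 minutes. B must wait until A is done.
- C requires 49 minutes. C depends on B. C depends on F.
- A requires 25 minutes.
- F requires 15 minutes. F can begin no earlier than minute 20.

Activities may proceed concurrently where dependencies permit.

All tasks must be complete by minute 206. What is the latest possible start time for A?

32

To finish by minute 206, D (duration 45) must start no later than minute 161.
C has to be done before D (must start by minute 161). That means finishing by minute 161, i.e. starting by 161 − 49 = minute 112.
E must finish by minute 206; it takes 60 minutes, so it must start by 206 − 60 = minute 146.
B has several dependents: C (must start by minute 112); E (must start by minute 146). The earliest of those limits is minute 112, so B must start by 112 − 55 = minute 57.
Since B (must start by minute 57) depends on it, A must finish by minute 57. Backing off its 25-minute duration gives a latest start of minute 32.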